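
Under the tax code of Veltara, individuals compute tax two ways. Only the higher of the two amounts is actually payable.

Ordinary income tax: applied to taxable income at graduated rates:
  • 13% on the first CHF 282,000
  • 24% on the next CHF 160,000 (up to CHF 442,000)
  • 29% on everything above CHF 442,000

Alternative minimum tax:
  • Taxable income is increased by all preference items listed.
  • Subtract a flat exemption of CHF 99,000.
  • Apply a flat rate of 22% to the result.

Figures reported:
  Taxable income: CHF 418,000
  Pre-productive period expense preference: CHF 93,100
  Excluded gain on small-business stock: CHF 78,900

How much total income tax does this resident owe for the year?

CHF 108,020

Alternative minimum tax:
  Adjusted income: CHF 418,000 + CHF 93,100 + CHF 78,900 = CHF 590,000
  Less exemption CHF 99,000 → base CHF 491,000
  CHF 491,000 × 22% = CHF 108,020

Ordinary income tax:
  CHF 282,000 × 13% = CHF 36,660
  CHF 136,000 × 24% = CHF 32,640
  → CHF 69,300

CHF 108,020 > CHF 69,300, so the alternative minimum tax is the binding amount.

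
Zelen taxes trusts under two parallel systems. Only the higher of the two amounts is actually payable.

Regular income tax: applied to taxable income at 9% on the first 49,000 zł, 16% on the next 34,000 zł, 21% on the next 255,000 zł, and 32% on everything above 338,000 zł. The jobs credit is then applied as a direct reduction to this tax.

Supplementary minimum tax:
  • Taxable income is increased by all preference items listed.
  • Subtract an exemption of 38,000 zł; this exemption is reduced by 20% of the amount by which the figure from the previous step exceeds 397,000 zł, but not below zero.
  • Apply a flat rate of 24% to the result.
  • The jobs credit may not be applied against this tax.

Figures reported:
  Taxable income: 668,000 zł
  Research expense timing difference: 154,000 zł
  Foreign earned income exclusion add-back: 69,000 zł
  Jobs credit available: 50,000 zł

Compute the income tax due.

213,840 zł

Regular income tax:
  49,000 zł × 9% = 4,410 zł
  34,000 zł × 16% = 5,440 zł
  255,000 zł × 21% = 53,550 zł
  330,000 zł × 32% = 105,600 zł
  → 169,000 zł
  Less jobs credit 50,000 zł → 119,000 zł

Supplementary minimum tax:
  Adjusted income: 668,000 zł + 154,000 zł + 69,000 zł = 891,000 zł
  Exemption: 20% × (891,000 zł − 397,000 zł) = 98,800 zł ≥ 38,000 zł, so the exemption is fully phased out
  Base: 891,000 zł − 0 zł = 891,000 zł
  891,000 zł × 24% = 213,840 zł

213,840 zł > 119,000 zł, so the supplementary minimum tax is the binding amount.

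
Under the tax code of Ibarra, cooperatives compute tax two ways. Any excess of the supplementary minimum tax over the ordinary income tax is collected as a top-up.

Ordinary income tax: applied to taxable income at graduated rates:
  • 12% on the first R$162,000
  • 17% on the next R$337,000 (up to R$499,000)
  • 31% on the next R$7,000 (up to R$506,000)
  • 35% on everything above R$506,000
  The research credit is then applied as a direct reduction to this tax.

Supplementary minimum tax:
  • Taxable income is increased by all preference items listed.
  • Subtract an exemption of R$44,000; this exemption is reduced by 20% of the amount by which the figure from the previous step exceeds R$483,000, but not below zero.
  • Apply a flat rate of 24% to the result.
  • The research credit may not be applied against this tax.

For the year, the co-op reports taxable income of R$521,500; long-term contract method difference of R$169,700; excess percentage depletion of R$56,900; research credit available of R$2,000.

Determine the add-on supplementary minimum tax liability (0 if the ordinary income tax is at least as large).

Supplementary minimum tax:
  Adjusted income: R$521,500 + R$169,700 + R$56,900 = R$748,100
  Exemption: 20% × (R$748,100 − R$483,000) = R$53,020 ≥ R$44,000, so the exemption is fully phased out
  Base: R$748,100 − R$0 = R$748,100
  R$748,100 × 24% = R$179,544

Ordinary income tax:
  R$162,000 × 12% = R$19,440
  R$337,000 × 17% = R$57,290
  R$7,000 × 31% = R$2,170
  R$15,500 × 35% = R$5,425
  → R$84,325
  Less research credit R$2,000 → R$82,325

Excess of supplementary minimum tax over ordinary income tax: R$179,544 − R$82,325 = R$97,219.

R$97,219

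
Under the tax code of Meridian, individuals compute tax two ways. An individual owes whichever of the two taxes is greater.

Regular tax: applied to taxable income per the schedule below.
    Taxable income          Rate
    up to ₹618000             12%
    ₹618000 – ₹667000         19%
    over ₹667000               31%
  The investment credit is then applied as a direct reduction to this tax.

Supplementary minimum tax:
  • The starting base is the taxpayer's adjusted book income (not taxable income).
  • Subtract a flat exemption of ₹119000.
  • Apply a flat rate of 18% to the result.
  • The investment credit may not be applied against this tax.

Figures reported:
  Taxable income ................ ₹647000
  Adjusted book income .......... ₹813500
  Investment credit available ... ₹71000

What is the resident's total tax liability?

Supplementary minimum tax:
  Base (adjusted book income): ₹813500
  Less exemption ₹119000 → base ₹694500
  ₹694500 × 18% = ₹125010

Regular tax:
  ₹618000 × 12% = ₹74160
  ₹29000 × 19% = ₹5510
  → ₹79670
  Less investment credit ₹71000 → ₹8670

₹125010 > ₹8670, so the supplementary minimum tax is the binding amount.

₹125010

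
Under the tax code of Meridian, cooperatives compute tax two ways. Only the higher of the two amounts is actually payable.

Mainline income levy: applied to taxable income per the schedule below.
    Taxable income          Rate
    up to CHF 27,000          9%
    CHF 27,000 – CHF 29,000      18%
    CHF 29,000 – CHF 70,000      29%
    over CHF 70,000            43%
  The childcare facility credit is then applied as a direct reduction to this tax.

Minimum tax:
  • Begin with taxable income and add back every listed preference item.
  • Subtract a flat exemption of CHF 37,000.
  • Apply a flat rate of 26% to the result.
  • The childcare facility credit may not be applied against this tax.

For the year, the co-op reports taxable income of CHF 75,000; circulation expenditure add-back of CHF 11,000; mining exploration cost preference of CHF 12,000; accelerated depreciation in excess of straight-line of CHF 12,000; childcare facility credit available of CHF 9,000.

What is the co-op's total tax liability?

Mainline income levy:
  CHF 27,000 × 9% = CHF 2,430
  CHF 2,000 × 18% = CHF 360
  CHF 41,000 × 29% = CHF 11,890
  CHF 5,000 × 43% = CHF 2,150
  → CHF 16,830
  Less childcare facility credit CHF 9,000 → CHF 7,830

Minimum tax:
  Adjusted income: CHF 75,000 + CHF 11,000 + CHF 12,000 + CHF 12,000 = CHF 110,000
  Less exemption CHF 37,000 → base CHF 73,000
  CHF 73,000 × 26% = CHF 18,980

CHF 18,980 > CHF 7,830, so the minimum tax is the binding amount.

CHF 18,980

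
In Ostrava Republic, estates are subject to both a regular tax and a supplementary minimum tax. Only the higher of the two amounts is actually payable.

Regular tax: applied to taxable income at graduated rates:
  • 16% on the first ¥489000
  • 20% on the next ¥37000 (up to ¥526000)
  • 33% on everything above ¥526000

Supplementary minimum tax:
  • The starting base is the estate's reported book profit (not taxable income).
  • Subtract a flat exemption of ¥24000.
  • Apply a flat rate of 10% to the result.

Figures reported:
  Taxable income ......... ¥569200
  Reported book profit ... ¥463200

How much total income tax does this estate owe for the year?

¥99896

Regular tax:
  ¥489000 × 16% = ¥78240
  ¥37000 × 20% = ¥7400
  ¥43200 × 33% = ¥14256
  → ¥99896

Supplementary minimum tax:
  Base (reported book profit): ¥463200
  Less exemption ¥24000 → base ¥439200
  ¥439200 × 10% = ¥43920

¥99896 > ¥43920, so the regular tax governs.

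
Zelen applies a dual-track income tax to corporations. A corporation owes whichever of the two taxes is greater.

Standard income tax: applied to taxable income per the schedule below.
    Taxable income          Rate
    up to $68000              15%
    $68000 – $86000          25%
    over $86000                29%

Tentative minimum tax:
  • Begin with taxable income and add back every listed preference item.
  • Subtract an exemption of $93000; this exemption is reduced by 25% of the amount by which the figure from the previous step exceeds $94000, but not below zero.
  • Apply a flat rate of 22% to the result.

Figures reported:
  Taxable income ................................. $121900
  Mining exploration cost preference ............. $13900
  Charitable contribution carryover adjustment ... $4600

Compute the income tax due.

$25111

Standard income tax:
  $68000 × 15% = $10200
  $18000 × 25% = $4500
  $35900 × 29% = $10411
  → $25111

Tentative minimum tax:
  Adjusted income: $121900 + $13900 + $4600 = $140400
  Exemption: $93000 − 25% × ($140400 − $94000) = $93000 − $11600 = $81400
  Base: $140400 − $81400 = $59000
  $59000 × 22% = $12980

$25111 > $12980, so the standard income tax governs.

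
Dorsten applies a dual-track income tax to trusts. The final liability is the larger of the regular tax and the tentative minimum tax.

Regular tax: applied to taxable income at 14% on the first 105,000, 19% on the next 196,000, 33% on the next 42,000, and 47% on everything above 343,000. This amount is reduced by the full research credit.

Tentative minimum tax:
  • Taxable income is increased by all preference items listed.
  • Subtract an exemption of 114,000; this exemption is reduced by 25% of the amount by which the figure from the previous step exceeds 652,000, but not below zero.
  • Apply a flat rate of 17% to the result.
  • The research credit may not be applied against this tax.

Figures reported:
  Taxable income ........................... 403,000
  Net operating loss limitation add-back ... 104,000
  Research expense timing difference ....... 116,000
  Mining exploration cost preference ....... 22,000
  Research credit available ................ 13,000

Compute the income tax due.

Regular tax:
  105,000 × 14% = 14,700
  196,000 × 19% = 37,240
  42,000 × 33% = 13,860
  60,000 × 47% = 28,200
  → 94,000
  Less research credit 13,000 → 81,000

Tentative minimum tax:
  Adjusted income: 403,000 + 104,000 + 116,000 + 22,000 = 645,000
  Exemption: 645,000 ≤ 652,000, so full 114,000 applies
  Base: 645,000 − 114,000 = 531,000
  531,000 × 17% = 90,270

90,270 > 81,000, so the tentative minimum tax is the binding amount.

90,270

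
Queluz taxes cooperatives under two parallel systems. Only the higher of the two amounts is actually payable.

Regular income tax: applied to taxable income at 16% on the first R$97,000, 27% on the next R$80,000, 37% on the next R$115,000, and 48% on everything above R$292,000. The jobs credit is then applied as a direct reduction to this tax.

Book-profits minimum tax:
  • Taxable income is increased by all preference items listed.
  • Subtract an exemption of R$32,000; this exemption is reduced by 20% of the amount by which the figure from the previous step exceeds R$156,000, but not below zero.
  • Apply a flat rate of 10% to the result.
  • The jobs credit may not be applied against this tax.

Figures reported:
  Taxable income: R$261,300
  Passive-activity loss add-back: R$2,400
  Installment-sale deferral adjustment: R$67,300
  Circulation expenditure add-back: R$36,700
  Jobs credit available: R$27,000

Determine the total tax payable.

R$41,311

Book-profits minimum tax:
  Adjusted income: R$261,300 + R$2,400 + R$67,300 + R$36,700 = R$367,700
  Exemption: 20% × (R$367,700 − R$156,000) = R$42,340 ≥ R$32,000, so the exemption is fully phased out
  Base: R$367,700 − R$0 = R$367,700
  R$367,700 × 10% = R$36,770

Regular income tax:
  R$97,000 × 16% = R$15,520
  R$80,000 × 27% = R$21,600
  R$84,300 × 37% = R$31,191
  → R$68,311
  Less jobs credit R$27,000 → R$41,311

R$41,311 > R$36,770, so the regular income tax governs.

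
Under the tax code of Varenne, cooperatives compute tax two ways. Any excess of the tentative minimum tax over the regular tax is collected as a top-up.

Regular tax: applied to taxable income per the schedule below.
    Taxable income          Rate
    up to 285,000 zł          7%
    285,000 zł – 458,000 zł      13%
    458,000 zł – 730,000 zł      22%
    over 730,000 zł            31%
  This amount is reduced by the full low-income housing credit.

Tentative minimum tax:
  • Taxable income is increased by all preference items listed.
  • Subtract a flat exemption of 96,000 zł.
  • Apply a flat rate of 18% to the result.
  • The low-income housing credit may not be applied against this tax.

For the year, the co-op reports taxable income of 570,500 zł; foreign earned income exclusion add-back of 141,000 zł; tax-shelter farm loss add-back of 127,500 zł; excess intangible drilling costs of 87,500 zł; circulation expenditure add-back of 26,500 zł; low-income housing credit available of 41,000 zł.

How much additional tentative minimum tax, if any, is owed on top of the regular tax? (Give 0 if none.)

128,070 zł

Tentative minimum tax:
  Adjusted income: 570,500 zł + 141,000 zł + 127,500 zł + 87,500 zł + 26,500 zł = 953,000 zł
  Less exemption 96,000 zł → base 857,000 zł
  857,000 zł × 18% = 154,260 zł

Regular tax:
  285,000 zł × 7% = 19,950 zł
  173,000 zł × 13% = 22,490 zł
  112,500 zł × 22% = 24,750 zł
  → 67,190 zł
  Less low-income housing credit 41,000 zł → 26,190 zł

Excess of tentative minimum tax over regular tax: 154,260 zł − 26,190 zł = 128,070 zł.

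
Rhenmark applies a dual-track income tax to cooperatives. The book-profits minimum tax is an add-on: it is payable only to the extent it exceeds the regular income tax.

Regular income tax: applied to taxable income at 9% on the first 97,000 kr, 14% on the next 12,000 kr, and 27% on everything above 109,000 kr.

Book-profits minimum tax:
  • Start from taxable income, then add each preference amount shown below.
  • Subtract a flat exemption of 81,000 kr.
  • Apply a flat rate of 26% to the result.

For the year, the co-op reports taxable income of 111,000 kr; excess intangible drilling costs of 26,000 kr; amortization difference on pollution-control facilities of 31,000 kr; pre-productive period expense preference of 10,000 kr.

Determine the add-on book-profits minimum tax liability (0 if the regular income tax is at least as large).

Regular income tax:
  97,000 kr × 9% = 8,730 kr
  12,000 kr × 14% = 1,680 kr
  2,000 kr × 27% = 540 kr
  → 10,950 kr

Book-profits minimum tax:
  Adjusted income: 111,000 kr + 26,000 kr + 31,000 kr + 10,000 kr = 178,000 kr
  Less exemption 81,000 kr → base 97,000 kr
  97,000 kr × 26% = 25,220 kr

Excess of book-profits minimum tax over regular income tax: 25,220 kr − 10,950 kr = 14,270 kr.

14,270 kr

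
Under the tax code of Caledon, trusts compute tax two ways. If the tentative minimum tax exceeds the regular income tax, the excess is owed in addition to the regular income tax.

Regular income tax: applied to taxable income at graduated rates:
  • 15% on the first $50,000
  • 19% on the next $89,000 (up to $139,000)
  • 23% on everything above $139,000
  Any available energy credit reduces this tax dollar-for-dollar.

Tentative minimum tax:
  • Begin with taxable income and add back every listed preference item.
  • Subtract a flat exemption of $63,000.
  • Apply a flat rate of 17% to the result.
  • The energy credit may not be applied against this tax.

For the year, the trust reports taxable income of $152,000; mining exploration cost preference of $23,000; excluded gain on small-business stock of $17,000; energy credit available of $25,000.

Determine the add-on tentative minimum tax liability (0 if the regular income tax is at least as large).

Regular income tax:
  $50,000 × 15% = $7,500
  $89,000 × 19% = $16,910
  $13,000 × 23% = $2,990
  → $27,400
  Less energy credit $25,000 → $2,400

Tentative minimum tax:
  Adjusted income: $152,000 + $23,000 + $17,000 = $192,000
  Less exemption $63,000 → base $129,000
  $129,000 × 17% = $21,930

Excess of tentative minimum tax over regular income tax: $21,930 − $2,400 = $19,530.

$19,530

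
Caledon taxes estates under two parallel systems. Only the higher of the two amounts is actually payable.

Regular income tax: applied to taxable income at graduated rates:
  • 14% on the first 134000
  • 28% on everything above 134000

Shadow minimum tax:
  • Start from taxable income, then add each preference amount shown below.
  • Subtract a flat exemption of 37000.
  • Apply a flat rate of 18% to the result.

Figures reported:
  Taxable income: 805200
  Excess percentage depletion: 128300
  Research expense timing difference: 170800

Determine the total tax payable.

206696

Regular income tax:
  134000 × 14% = 18760
  671200 × 28% = 187936
  → 206696

Shadow minimum tax:
  Adjusted income: 805200 + 128300 + 170800 = 1104300
  Less exemption 37000 → base 1067300
  1067300 × 18% = 192114

206696 > 192114, so the regular income tax governs.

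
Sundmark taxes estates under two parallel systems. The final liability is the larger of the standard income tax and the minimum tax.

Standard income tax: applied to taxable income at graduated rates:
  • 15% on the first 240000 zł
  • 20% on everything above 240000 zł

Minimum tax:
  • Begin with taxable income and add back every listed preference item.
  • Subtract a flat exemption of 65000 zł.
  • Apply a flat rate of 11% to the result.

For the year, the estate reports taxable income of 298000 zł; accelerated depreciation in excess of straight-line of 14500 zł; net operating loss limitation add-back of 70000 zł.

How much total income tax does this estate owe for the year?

47600 zł

Minimum tax:
  Adjusted income: 298000 zł + 14500 zł + 70000 zł = 382500 zł
  Less exemption 65000 zł → base 317500 zł
  317500 zł × 11% = 34925 zł

Standard income tax:
  240000 zł × 15% = 36000 zł
  58000 zł × 20% = 11600 zł
  → 47600 zł

47600 zł > 34925 zł, so the standard income tax governs.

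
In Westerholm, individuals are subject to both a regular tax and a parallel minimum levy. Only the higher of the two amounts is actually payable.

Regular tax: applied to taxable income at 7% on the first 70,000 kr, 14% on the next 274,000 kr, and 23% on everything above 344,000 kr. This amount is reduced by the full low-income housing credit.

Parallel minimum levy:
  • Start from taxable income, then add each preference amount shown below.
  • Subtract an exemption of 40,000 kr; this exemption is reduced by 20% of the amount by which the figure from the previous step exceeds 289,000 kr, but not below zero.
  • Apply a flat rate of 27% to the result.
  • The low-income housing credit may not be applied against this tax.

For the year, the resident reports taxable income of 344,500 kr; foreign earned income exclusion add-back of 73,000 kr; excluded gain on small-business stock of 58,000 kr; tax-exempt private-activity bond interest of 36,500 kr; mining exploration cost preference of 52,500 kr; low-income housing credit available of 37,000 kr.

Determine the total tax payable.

Parallel minimum levy:
  Adjusted income: 344,500 kr + 73,000 kr + 58,000 kr + 36,500 kr + 52,500 kr = 564,500 kr
  Exemption: 20% × (564,500 kr − 289,000 kr) = 55,100 kr ≥ 40,000 kr, so the exemption is fully phased out
  Base: 564,500 kr − 0 kr = 564,500 kr
  564,500 kr × 27% = 152,415 kr

Regular tax:
  70,000 kr × 7% = 4,900 kr
  274,000 kr × 14% = 38,360 kr
  500 kr × 23% = 115 kr
  → 43,375 kr
  Less low-income housing credit 37,000 kr → 6,375 kr

152,415 kr > 6,375 kr, so the parallel minimum levy is the binding amount.

152,415 kr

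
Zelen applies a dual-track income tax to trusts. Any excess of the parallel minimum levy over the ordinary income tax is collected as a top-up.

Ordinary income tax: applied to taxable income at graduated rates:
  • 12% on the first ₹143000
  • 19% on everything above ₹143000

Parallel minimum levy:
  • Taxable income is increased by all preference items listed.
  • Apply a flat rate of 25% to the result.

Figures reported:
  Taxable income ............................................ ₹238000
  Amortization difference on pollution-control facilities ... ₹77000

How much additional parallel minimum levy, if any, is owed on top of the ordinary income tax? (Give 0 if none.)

₹43540

Ordinary income tax:
  ₹143000 × 12% = ₹17160
  ₹95000 × 19% = ₹18050
  → ₹35210

Parallel minimum levy:
  Adjusted income: ₹238000 + ₹77000 = ₹315000
  ₹315000 × 25% = ₹78750

Excess of parallel minimum levy over ordinary income tax: ₹78750 − ₹35210 = ₹43540.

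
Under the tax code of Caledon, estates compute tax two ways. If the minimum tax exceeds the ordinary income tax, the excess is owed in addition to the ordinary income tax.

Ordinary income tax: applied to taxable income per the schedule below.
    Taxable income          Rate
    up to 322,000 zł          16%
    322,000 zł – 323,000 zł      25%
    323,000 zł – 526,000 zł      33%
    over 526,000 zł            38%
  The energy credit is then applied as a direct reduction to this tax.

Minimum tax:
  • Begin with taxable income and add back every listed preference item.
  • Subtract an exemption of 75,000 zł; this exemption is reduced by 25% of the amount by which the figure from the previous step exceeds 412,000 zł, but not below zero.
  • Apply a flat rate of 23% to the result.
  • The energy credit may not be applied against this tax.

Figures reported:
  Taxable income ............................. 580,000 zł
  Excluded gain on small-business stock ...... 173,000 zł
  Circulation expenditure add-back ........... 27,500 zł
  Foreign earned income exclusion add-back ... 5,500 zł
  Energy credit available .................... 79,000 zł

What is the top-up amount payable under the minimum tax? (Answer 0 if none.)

120,500 zł

Minimum tax:
  Adjusted income: 580,000 zł + 173,000 zł + 27,500 zł + 5,500 zł = 786,000 zł
  Exemption: 25% × (786,000 zł − 412,000 zł) = 93,500 zł ≥ 75,000 zł, so the exemption is fully phased out
  Base: 786,000 zł − 0 zł = 786,000 zł
  786,000 zł × 23% = 180,780 zł

Ordinary income tax:
  322,000 zł × 16% = 51,520 zł
  1,000 zł × 25% = 250 zł
  203,000 zł × 33% = 66,990 zł
  54,000 zł × 38% = 20,520 zł
  → 139,280 zł
  Less energy credit 79,000 zł → 60,280 zł

Excess of minimum tax over ordinary income tax: 180,780 zł − 60,280 zł = 120,500 zł.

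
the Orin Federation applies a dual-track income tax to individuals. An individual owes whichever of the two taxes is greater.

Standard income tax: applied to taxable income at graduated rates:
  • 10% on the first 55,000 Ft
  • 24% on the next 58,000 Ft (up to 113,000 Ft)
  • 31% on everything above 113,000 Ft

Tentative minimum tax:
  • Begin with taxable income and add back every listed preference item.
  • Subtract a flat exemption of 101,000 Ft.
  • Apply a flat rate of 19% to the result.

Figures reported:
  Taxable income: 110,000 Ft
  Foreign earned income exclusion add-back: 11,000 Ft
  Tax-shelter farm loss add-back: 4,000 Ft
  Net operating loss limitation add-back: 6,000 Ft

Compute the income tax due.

18,700 Ft

Tentative minimum tax:
  Adjusted income: 110,000 Ft + 11,000 Ft + 4,000 Ft + 6,000 Ft = 131,000 Ft
  Less exemption 101,000 Ft → base 30,000 Ft
  30,000 Ft × 19% = 5,700 Ft

Standard income tax:
  55,000 Ft × 10% = 5,500 Ft
  55,000 Ft × 24% = 13,200 Ft
  → 18,700 Ft

18,700 Ft > 5,700 Ft, so the standard income tax governs.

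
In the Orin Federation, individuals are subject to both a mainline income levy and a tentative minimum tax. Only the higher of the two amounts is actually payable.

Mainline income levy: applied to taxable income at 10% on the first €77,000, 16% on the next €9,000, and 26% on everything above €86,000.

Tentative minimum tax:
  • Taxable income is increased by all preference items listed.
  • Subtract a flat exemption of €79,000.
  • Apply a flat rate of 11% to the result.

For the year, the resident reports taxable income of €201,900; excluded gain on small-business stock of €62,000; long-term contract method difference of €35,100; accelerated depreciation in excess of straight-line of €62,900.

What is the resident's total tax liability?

Mainline income levy:
  €77,000 × 10% = €7,700
  €9,000 × 16% = €1,440
  €115,900 × 26% = €30,134
  → €39,274

Tentative minimum tax:
  Adjusted income: €201,900 + €62,000 + €35,100 + €62,900 = €361,900
  Less exemption €79,000 → base €282,900
  €282,900 × 11% = €31,119

€39,274 > €31,119, so the mainline income levy governs.

€39,274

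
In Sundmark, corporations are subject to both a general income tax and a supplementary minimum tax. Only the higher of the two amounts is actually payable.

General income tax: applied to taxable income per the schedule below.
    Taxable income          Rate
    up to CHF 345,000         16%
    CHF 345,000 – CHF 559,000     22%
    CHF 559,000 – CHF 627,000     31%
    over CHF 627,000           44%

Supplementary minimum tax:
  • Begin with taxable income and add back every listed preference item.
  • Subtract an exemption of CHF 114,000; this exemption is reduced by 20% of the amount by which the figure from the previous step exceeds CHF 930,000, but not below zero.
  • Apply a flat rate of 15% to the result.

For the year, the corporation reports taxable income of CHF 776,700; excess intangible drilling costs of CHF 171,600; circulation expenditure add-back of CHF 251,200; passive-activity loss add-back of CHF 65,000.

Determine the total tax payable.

General income tax:
  CHF 345,000 × 16% = CHF 55,200
  CHF 214,000 × 22% = CHF 47,080
  CHF 68,000 × 31% = CHF 21,080
  CHF 149,700 × 44% = CHF 65,868
  → CHF 189,228

Supplementary minimum tax:
  Adjusted income: CHF 776,700 + CHF 171,600 + CHF 251,200 + CHF 65,000 = CHF 1,264,500
  Exemption: CHF 114,000 − 20% × (CHF 1,264,500 − CHF 930,000) = CHF 114,000 − CHF 66,900 = CHF 47,100
  Base: CHF 1,264,500 − CHF 47,100 = CHF 1,217,400
  CHF 1,217,400 × 15% = CHF 182,610

CHF 189,228 > CHF 182,610, so the general income tax governs.

CHF 189,228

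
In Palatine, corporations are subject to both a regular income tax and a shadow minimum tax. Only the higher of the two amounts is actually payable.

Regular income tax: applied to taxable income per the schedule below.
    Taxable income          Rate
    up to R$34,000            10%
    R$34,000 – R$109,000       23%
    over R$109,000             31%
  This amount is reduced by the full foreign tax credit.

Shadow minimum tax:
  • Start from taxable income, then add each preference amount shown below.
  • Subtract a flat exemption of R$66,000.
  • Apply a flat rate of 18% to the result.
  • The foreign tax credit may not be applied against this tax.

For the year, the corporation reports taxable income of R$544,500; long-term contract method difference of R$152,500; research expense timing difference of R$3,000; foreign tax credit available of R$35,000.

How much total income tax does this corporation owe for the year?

Shadow minimum tax:
  Adjusted income: R$544,500 + R$152,500 + R$3,000 = R$700,000
  Less exemption R$66,000 → base R$634,000
  R$634,000 × 18% = R$114,120

Regular income tax:
  R$34,000 × 10% = R$3,400
  R$75,000 × 23% = R$17,250
  R$435,500 × 31% = R$135,005
  → R$155,655
  Less foreign tax credit R$35,000 → R$120,655

R$120,655 > R$114,120, so the regular income tax governs.

R$120,655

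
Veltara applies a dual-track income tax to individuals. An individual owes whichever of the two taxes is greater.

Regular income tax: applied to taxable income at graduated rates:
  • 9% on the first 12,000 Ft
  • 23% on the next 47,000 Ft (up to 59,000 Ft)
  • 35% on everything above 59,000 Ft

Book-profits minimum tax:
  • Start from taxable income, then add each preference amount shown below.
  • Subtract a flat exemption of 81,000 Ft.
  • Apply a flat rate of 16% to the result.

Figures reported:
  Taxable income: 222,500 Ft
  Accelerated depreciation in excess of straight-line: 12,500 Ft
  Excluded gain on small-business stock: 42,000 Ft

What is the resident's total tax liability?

Regular income tax:
  12,000 Ft × 9% = 1,080 Ft
  47,000 Ft × 23% = 10,810 Ft
  163,500 Ft × 35% = 57,225 Ft
  → 69,115 Ft

Book-profits minimum tax:
  Adjusted income: 222,500 Ft + 12,500 Ft + 42,000 Ft = 277,000 Ft
  Less exemption 81,000 Ft → base 196,000 Ft
  196,000 Ft × 16% = 31,360 Ft

69,115 Ft > 31,360 Ft, so the regular income tax governs.

69,115 Ft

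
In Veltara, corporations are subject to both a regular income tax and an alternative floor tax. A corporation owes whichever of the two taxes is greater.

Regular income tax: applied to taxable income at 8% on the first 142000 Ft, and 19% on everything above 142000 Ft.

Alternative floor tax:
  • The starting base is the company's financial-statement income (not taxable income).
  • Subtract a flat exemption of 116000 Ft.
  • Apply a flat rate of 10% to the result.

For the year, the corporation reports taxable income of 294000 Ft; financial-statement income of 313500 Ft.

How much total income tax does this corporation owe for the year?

40240 Ft

Alternative floor tax:
  Base (financial-statement income): 313500 Ft
  Less exemption 116000 Ft → base 197500 Ft
  197500 Ft × 10% = 19750 Ft

Regular income tax:
  142000 Ft × 8% = 11360 Ft
  152000 Ft × 19% = 28880 Ft
  → 40240 Ft

40240 Ft > 19750 Ft, so the regular income tax governs.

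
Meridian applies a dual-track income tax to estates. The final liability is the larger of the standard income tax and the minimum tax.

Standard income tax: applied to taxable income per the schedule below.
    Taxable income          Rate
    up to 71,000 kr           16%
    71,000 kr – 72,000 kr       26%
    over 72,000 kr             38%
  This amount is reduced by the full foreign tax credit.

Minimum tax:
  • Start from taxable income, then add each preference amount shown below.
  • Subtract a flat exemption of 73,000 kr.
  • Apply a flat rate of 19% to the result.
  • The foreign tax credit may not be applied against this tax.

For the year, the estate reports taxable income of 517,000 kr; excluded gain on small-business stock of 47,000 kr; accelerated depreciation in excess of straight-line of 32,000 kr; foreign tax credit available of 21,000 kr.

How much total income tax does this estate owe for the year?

159,720 kr

Standard income tax:
  71,000 kr × 16% = 11,360 kr
  1,000 kr × 26% = 260 kr
  445,000 kr × 38% = 169,100 kr
  → 180,720 kr
  Less foreign tax credit 21,000 kr → 159,720 kr

Minimum tax:
  Adjusted income: 517,000 kr + 47,000 kr + 32,000 kr = 596,000 kr
  Less exemption 73,000 kr → base 523,000 kr
  523,000 kr × 19% = 99,370 kr

159,720 kr > 99,370 kr, so the standard income tax governs.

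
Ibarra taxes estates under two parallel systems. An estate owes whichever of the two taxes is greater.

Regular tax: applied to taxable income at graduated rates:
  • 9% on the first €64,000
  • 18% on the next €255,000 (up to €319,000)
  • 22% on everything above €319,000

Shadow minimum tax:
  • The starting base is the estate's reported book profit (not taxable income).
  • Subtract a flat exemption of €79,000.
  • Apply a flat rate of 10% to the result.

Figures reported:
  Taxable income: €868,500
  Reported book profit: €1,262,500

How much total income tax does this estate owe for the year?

Shadow minimum tax:
  Base (reported book profit): €1,262,500
  Less exemption €79,000 → base €1,183,500
  €1,183,500 × 10% = €118,350

Regular tax:
  €64,000 × 9% = €5,760
  €255,000 × 18% = €45,900
  €549,500 × 22% = €120,890
  → €172,550

€172,550 > €118,350, so the regular tax governs.

€172,550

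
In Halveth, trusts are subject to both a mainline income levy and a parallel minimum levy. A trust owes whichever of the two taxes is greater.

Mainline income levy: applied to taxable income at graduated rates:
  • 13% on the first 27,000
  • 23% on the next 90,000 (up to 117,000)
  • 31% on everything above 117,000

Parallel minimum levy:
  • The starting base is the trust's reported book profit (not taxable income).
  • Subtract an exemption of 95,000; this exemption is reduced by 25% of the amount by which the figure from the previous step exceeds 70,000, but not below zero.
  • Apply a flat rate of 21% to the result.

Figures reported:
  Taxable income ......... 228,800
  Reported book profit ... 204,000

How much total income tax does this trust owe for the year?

Mainline income levy:
  27,000 × 13% = 3,510
  90,000 × 23% = 20,700
  111,800 × 31% = 34,658
  → 58,868

Parallel minimum levy:
  Base (reported book profit): 204,000
  Exemption: 95,000 − 25% × (204,000 − 70,000) = 95,000 − 33,500 = 61,500
  Base: 204,000 − 61,500 = 142,500
  142,500 × 21% = 29,925

58,868 > 29,925, so the mainline income levy governs.

58,868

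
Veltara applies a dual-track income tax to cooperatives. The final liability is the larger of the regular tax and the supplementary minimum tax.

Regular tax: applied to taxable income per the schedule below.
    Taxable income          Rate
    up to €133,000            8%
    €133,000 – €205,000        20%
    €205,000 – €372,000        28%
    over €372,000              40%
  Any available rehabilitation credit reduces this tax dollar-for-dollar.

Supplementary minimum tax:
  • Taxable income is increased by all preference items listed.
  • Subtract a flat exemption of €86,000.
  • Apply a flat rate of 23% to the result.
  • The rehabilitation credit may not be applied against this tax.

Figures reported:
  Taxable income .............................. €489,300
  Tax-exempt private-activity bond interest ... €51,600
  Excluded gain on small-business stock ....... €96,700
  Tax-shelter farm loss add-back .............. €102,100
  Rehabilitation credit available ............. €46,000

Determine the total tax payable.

€150,351

Supplementary minimum tax:
  Adjusted income: €489,300 + €51,600 + €96,700 + €102,100 = €739,700
  Less exemption €86,000 → base €653,700
  €653,700 × 23% = €150,351

Regular tax:
  €133,000 × 8% = €10,640
  €72,000 × 20% = €14,400
  €167,000 × 28% = €46,760
  €117,300 × 40% = €46,920
  → €118,720
  Less rehabilitation credit €46,000 → €72,720

€150,351 > €72,720, so the supplementary minimum tax is the binding amount.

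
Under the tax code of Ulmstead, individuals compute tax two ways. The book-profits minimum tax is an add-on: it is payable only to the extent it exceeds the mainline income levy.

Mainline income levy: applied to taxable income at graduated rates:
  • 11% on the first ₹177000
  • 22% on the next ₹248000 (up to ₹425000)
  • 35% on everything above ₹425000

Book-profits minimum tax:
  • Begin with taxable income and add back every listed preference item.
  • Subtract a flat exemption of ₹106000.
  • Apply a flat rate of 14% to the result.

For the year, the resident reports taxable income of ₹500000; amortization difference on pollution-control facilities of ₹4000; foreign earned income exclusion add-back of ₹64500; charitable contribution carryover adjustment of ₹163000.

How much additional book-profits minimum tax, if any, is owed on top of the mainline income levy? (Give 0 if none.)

₹0

Book-profits minimum tax:
  Adjusted income: ₹500000 + ₹4000 + ₹64500 + ₹163000 = ₹731500
  Less exemption ₹106000 → base ₹625500
  ₹625500 × 14% = ₹87570

Mainline income levy:
  ₹177000 × 11% = ₹19470
  ₹248000 × 22% = ₹54560
  ₹75000 × 35% = ₹26250
  → ₹100280

₹87570 ≤ ₹100280, so no add-on is due.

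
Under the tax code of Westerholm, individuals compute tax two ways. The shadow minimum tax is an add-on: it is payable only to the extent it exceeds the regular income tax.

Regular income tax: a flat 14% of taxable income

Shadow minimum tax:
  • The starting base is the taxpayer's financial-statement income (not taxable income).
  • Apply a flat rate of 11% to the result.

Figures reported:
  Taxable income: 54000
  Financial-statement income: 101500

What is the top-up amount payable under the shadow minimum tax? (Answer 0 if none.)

3605

Regular income tax:
  54000 × 14% = 7560

Shadow minimum tax:
  Base (financial-statement income): 101500
  101500 × 11% = 11165

Excess of shadow minimum tax over regular income tax: 11165 − 7560 = 3605.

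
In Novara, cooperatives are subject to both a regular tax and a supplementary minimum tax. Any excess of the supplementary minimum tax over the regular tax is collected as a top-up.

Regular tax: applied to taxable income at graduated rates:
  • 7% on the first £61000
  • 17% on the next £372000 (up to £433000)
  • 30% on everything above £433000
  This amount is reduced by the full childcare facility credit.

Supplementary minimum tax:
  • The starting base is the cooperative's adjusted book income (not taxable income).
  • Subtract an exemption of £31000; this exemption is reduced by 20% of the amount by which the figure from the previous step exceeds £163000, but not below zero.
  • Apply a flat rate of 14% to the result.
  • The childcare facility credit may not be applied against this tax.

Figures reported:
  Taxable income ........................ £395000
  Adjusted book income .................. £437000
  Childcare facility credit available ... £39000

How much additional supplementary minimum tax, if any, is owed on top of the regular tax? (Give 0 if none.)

Supplementary minimum tax:
  Base (adjusted book income): £437000
  Exemption: 20% × (£437000 − £163000) = £54800 ≥ £31000, so the exemption is fully phased out
  Base: £437000 − £0 = £437000
  £437000 × 14% = £61180

Regular tax:
  £61000 × 7% = £4270
  £334000 × 17% = £56780
  → £61050
  Less childcare facility credit £39000 → £22050

Excess of supplementary minimum tax over regular tax: £61180 − £22050 = £39130.

£39130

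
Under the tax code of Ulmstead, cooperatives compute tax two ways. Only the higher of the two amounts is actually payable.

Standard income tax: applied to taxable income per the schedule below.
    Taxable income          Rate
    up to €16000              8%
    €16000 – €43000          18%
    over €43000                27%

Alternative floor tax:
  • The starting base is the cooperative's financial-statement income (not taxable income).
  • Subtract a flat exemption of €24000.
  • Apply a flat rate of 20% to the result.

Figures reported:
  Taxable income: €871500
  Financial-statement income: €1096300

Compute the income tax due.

Standard income tax:
  €16000 × 8% = €1280
  €27000 × 18% = €4860
  €828500 × 27% = €223695
  → €229835

Alternative floor tax:
  Base (financial-statement income): €1096300
  Less exemption €24000 → base €1072300
  €1072300 × 20% = €214460

€229835 > €214460, so the standard income tax governs.

€229835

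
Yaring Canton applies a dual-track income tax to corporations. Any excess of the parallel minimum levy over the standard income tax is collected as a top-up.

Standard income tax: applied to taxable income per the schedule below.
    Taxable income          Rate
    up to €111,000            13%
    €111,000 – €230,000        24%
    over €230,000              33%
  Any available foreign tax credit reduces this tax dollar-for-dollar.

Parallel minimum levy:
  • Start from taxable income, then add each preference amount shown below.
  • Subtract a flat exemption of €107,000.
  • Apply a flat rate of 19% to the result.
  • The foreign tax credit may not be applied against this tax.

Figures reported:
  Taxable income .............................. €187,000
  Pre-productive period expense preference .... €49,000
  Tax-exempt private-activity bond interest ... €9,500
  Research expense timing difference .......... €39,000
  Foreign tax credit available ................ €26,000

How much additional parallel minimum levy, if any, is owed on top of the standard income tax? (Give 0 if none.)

Parallel minimum levy:
  Adjusted income: €187,000 + €49,000 + €9,500 + €39,000 = €284,500
  Less exemption €107,000 → base €177,500
  €177,500 × 19% = €33,725

Standard income tax:
  €111,000 × 13% = €14,430
  €76,000 × 24% = €18,240
  → €32,670
  Less foreign tax credit €26,000 → €6,670

Excess of parallel minimum levy over standard income tax: €33,725 − €6,670 = €27,055.

€27,055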